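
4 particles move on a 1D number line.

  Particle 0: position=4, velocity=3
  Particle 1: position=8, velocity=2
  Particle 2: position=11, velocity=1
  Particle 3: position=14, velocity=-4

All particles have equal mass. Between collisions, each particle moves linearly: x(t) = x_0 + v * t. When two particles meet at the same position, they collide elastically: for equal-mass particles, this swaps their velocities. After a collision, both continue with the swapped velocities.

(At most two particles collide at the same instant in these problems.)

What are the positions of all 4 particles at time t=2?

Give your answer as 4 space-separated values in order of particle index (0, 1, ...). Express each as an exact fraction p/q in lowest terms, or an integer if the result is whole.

Collision at t=3/5: particles 2 and 3 swap velocities; positions: p0=29/5 p1=46/5 p2=58/5 p3=58/5; velocities now: v0=3 v1=2 v2=-4 v3=1
Collision at t=1: particles 1 and 2 swap velocities; positions: p0=7 p1=10 p2=10 p3=12; velocities now: v0=3 v1=-4 v2=2 v3=1
Collision at t=10/7: particles 0 and 1 swap velocities; positions: p0=58/7 p1=58/7 p2=76/7 p3=87/7; velocities now: v0=-4 v1=3 v2=2 v3=1
Advance to t=2 (no further collisions before then); velocities: v0=-4 v1=3 v2=2 v3=1; positions = 6 10 12 13

Answer: 6 10 12 13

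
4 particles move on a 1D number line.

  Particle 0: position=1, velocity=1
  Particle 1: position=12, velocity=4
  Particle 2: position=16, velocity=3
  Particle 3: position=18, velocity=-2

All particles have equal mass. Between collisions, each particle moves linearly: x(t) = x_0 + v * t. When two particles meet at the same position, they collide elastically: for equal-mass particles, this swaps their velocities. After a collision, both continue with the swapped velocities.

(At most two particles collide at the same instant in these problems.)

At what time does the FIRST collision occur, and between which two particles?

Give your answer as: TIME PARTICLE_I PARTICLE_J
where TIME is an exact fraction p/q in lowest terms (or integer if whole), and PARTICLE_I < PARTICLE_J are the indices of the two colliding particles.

Pair (0,1): pos 1,12 vel 1,4 -> not approaching (rel speed -3 <= 0)
Pair (1,2): pos 12,16 vel 4,3 -> gap=4, closing at 1/unit, collide at t=4
Pair (2,3): pos 16,18 vel 3,-2 -> gap=2, closing at 5/unit, collide at t=2/5
Earliest collision: t=2/5 between 2 and 3

Answer: 2/5 2 3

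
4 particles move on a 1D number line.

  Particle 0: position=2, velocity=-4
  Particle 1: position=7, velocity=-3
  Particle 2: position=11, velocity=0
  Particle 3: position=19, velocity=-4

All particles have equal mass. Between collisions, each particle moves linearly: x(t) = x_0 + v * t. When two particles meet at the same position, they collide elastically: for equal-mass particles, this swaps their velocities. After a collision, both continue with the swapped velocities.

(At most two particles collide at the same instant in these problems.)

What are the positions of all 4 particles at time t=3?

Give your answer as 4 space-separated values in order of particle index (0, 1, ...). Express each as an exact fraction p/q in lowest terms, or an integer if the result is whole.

Collision at t=2: particles 2 and 3 swap velocities; positions: p0=-6 p1=1 p2=11 p3=11; velocities now: v0=-4 v1=-3 v2=-4 v3=0
Advance to t=3 (no further collisions before then); velocities: v0=-4 v1=-3 v2=-4 v3=0; positions = -10 -2 7 11

Answer: -10 -2 7 11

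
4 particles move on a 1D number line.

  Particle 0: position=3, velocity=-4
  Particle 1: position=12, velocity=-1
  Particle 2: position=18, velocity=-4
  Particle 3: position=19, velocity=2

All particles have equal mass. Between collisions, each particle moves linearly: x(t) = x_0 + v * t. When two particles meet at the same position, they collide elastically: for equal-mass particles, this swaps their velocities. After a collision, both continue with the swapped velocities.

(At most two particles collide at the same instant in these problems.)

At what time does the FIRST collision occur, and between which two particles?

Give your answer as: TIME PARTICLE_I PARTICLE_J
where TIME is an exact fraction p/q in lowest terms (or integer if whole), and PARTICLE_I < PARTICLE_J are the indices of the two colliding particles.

Answer: 2 1 2

Derivation:
Pair (0,1): pos 3,12 vel -4,-1 -> not approaching (rel speed -3 <= 0)
Pair (1,2): pos 12,18 vel -1,-4 -> gap=6, closing at 3/unit, collide at t=2
Pair (2,3): pos 18,19 vel -4,2 -> not approaching (rel speed -6 <= 0)
Earliest collision: t=2 between 1 and 2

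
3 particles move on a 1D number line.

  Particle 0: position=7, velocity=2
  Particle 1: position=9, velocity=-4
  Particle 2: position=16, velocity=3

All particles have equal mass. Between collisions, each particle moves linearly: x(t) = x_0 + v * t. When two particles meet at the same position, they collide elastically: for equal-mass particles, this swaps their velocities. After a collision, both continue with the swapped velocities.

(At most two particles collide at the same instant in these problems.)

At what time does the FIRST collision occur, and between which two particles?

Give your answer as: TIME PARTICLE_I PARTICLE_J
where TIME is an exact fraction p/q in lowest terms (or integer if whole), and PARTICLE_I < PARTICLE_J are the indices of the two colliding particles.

Pair (0,1): pos 7,9 vel 2,-4 -> gap=2, closing at 6/unit, collide at t=1/3
Pair (1,2): pos 9,16 vel -4,3 -> not approaching (rel speed -7 <= 0)
Earliest collision: t=1/3 between 0 and 1

Answer: 1/3 0 1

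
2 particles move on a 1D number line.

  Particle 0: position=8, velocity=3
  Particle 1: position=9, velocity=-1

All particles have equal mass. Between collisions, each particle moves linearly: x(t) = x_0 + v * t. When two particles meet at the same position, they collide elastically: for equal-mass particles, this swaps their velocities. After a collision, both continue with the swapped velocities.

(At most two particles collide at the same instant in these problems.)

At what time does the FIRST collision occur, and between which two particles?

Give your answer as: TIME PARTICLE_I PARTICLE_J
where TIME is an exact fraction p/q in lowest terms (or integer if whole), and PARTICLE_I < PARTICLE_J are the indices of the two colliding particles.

Pair (0,1): pos 8,9 vel 3,-1 -> gap=1, closing at 4/unit, collide at t=1/4
Earliest collision: t=1/4 between 0 and 1

Answer: 1/4 0 1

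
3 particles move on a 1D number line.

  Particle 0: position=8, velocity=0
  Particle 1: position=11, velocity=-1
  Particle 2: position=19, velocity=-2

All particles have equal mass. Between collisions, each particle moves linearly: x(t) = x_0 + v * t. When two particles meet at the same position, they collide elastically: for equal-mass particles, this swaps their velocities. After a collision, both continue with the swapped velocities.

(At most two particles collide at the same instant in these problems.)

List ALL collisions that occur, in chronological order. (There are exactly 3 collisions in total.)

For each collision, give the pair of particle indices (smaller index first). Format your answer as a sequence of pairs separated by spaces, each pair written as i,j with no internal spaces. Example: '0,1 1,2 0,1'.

Collision at t=3: particles 0 and 1 swap velocities; positions: p0=8 p1=8 p2=13; velocities now: v0=-1 v1=0 v2=-2
Collision at t=11/2: particles 1 and 2 swap velocities; positions: p0=11/2 p1=8 p2=8; velocities now: v0=-1 v1=-2 v2=0
Collision at t=8: particles 0 and 1 swap velocities; positions: p0=3 p1=3 p2=8; velocities now: v0=-2 v1=-1 v2=0

Answer: 0,1 1,2 0,1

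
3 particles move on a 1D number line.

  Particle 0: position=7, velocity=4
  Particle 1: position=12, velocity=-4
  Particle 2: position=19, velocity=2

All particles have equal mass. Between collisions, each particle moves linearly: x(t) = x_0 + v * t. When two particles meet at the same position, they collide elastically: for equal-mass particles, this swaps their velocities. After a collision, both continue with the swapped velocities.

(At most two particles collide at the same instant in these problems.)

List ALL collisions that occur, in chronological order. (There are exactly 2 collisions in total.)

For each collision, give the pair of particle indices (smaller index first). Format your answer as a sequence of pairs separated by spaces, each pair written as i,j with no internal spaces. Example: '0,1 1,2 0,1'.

Answer: 0,1 1,2

Derivation:
Collision at t=5/8: particles 0 and 1 swap velocities; positions: p0=19/2 p1=19/2 p2=81/4; velocities now: v0=-4 v1=4 v2=2
Collision at t=6: particles 1 and 2 swap velocities; positions: p0=-12 p1=31 p2=31; velocities now: v0=-4 v1=2 v2=4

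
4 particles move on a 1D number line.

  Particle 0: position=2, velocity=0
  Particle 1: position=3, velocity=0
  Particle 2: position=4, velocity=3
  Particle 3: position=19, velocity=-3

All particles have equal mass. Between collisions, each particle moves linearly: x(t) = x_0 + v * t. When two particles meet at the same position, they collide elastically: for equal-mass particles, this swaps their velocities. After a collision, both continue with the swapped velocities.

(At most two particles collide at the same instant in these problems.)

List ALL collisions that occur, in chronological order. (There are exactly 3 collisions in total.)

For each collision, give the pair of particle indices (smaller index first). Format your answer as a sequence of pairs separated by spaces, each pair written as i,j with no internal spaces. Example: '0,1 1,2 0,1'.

Collision at t=5/2: particles 2 and 3 swap velocities; positions: p0=2 p1=3 p2=23/2 p3=23/2; velocities now: v0=0 v1=0 v2=-3 v3=3
Collision at t=16/3: particles 1 and 2 swap velocities; positions: p0=2 p1=3 p2=3 p3=20; velocities now: v0=0 v1=-3 v2=0 v3=3
Collision at t=17/3: particles 0 and 1 swap velocities; positions: p0=2 p1=2 p2=3 p3=21; velocities now: v0=-3 v1=0 v2=0 v3=3

Answer: 2,3 1,2 0,1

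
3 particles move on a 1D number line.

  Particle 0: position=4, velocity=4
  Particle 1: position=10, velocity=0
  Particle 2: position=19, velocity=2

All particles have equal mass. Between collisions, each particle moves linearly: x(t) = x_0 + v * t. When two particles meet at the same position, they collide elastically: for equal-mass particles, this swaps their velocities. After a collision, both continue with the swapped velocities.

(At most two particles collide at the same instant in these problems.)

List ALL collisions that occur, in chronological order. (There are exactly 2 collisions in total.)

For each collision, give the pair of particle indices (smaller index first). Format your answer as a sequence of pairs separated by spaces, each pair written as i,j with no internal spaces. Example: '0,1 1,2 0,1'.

Answer: 0,1 1,2

Derivation:
Collision at t=3/2: particles 0 and 1 swap velocities; positions: p0=10 p1=10 p2=22; velocities now: v0=0 v1=4 v2=2
Collision at t=15/2: particles 1 and 2 swap velocities; positions: p0=10 p1=34 p2=34; velocities now: v0=0 v1=2 v2=4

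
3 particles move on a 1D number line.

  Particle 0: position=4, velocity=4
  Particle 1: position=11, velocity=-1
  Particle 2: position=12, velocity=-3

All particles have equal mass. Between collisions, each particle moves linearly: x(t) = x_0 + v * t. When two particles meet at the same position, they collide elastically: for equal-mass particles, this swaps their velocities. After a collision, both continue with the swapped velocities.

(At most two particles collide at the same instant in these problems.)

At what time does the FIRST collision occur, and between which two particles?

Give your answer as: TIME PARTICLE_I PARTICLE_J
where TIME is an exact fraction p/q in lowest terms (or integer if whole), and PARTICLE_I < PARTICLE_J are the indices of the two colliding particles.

Pair (0,1): pos 4,11 vel 4,-1 -> gap=7, closing at 5/unit, collide at t=7/5
Pair (1,2): pos 11,12 vel -1,-3 -> gap=1, closing at 2/unit, collide at t=1/2
Earliest collision: t=1/2 between 1 and 2

Answer: 1/2 1 2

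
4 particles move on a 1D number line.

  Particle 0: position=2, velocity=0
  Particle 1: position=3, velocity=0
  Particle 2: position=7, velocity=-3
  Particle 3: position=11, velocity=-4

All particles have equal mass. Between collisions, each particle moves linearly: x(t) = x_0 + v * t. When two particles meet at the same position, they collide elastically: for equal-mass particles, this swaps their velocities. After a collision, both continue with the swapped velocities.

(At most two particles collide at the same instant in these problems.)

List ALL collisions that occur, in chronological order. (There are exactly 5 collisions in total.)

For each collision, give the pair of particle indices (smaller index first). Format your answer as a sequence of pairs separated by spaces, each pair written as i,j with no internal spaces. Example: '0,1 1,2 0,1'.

Collision at t=4/3: particles 1 and 2 swap velocities; positions: p0=2 p1=3 p2=3 p3=17/3; velocities now: v0=0 v1=-3 v2=0 v3=-4
Collision at t=5/3: particles 0 and 1 swap velocities; positions: p0=2 p1=2 p2=3 p3=13/3; velocities now: v0=-3 v1=0 v2=0 v3=-4
Collision at t=2: particles 2 and 3 swap velocities; positions: p0=1 p1=2 p2=3 p3=3; velocities now: v0=-3 v1=0 v2=-4 v3=0
Collision at t=9/4: particles 1 and 2 swap velocities; positions: p0=1/4 p1=2 p2=2 p3=3; velocities now: v0=-3 v1=-4 v2=0 v3=0
Collision at t=4: particles 0 and 1 swap velocities; positions: p0=-5 p1=-5 p2=2 p3=3; velocities now: v0=-4 v1=-3 v2=0 v3=0

Answer: 1,2 0,1 2,3 1,2 0,1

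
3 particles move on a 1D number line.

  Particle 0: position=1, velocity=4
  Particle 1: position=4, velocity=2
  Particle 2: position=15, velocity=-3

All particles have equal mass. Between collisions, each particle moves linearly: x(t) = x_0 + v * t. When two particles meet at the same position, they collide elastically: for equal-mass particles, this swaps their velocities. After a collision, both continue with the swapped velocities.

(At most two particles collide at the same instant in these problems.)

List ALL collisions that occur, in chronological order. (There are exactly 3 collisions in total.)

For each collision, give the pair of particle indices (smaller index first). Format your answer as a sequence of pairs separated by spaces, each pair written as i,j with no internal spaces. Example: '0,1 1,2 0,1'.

Answer: 0,1 1,2 0,1

Derivation:
Collision at t=3/2: particles 0 and 1 swap velocities; positions: p0=7 p1=7 p2=21/2; velocities now: v0=2 v1=4 v2=-3
Collision at t=2: particles 1 and 2 swap velocities; positions: p0=8 p1=9 p2=9; velocities now: v0=2 v1=-3 v2=4
Collision at t=11/5: particles 0 and 1 swap velocities; positions: p0=42/5 p1=42/5 p2=49/5; velocities now: v0=-3 v1=2 v2=4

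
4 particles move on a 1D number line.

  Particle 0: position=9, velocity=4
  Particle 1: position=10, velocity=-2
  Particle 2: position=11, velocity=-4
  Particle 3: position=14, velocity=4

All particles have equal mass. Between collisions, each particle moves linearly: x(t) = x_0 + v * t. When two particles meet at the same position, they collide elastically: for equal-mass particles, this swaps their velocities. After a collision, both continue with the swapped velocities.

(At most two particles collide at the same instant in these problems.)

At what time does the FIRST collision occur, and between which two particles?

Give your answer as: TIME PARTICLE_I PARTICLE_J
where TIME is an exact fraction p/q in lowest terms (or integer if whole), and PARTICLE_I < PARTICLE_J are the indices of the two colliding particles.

Answer: 1/6 0 1

Derivation:
Pair (0,1): pos 9,10 vel 4,-2 -> gap=1, closing at 6/unit, collide at t=1/6
Pair (1,2): pos 10,11 vel -2,-4 -> gap=1, closing at 2/unit, collide at t=1/2
Pair (2,3): pos 11,14 vel -4,4 -> not approaching (rel speed -8 <= 0)
Earliest collision: t=1/6 between 0 and 1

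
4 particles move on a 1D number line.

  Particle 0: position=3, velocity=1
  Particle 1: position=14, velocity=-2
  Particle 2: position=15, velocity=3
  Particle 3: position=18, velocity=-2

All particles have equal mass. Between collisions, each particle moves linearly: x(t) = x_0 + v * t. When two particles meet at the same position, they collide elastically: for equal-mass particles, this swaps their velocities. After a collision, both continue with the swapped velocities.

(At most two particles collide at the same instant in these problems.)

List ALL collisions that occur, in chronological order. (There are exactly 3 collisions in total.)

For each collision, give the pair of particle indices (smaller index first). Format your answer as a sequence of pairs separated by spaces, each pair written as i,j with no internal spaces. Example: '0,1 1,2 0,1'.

Answer: 2,3 0,1 1,2

Derivation:
Collision at t=3/5: particles 2 and 3 swap velocities; positions: p0=18/5 p1=64/5 p2=84/5 p3=84/5; velocities now: v0=1 v1=-2 v2=-2 v3=3
Collision at t=11/3: particles 0 and 1 swap velocities; positions: p0=20/3 p1=20/3 p2=32/3 p3=26; velocities now: v0=-2 v1=1 v2=-2 v3=3
Collision at t=5: particles 1 and 2 swap velocities; positions: p0=4 p1=8 p2=8 p3=30; velocities now: v0=-2 v1=-2 v2=1 v3=3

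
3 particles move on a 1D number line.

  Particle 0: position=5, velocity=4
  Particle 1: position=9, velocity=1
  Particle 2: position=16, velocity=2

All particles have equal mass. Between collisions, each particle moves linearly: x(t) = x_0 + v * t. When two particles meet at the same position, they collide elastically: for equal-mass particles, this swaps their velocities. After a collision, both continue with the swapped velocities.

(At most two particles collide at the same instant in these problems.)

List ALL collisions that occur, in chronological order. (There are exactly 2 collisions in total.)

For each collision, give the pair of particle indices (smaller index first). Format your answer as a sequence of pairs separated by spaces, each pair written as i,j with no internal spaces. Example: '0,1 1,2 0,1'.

Collision at t=4/3: particles 0 and 1 swap velocities; positions: p0=31/3 p1=31/3 p2=56/3; velocities now: v0=1 v1=4 v2=2
Collision at t=11/2: particles 1 and 2 swap velocities; positions: p0=29/2 p1=27 p2=27; velocities now: v0=1 v1=2 v2=4

Answer: 0,1 1,2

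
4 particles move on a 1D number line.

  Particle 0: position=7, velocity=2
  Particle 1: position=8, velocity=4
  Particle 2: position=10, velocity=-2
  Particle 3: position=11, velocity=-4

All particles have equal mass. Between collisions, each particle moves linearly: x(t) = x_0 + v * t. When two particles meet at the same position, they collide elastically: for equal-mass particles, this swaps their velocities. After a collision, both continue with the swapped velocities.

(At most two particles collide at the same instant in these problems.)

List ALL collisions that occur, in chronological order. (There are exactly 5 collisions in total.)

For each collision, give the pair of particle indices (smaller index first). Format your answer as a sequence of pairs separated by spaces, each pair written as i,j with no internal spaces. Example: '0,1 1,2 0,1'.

Answer: 1,2 2,3 1,2 0,1 1,2

Derivation:
Collision at t=1/3: particles 1 and 2 swap velocities; positions: p0=23/3 p1=28/3 p2=28/3 p3=29/3; velocities now: v0=2 v1=-2 v2=4 v3=-4
Collision at t=3/8: particles 2 and 3 swap velocities; positions: p0=31/4 p1=37/4 p2=19/2 p3=19/2; velocities now: v0=2 v1=-2 v2=-4 v3=4
Collision at t=1/2: particles 1 and 2 swap velocities; positions: p0=8 p1=9 p2=9 p3=10; velocities now: v0=2 v1=-4 v2=-2 v3=4
Collision at t=2/3: particles 0 and 1 swap velocities; positions: p0=25/3 p1=25/3 p2=26/3 p3=32/3; velocities now: v0=-4 v1=2 v2=-2 v3=4
Collision at t=3/4: particles 1 and 2 swap velocities; positions: p0=8 p1=17/2 p2=17/2 p3=11; velocities now: v0=-4 v1=-2 v2=2 v3=4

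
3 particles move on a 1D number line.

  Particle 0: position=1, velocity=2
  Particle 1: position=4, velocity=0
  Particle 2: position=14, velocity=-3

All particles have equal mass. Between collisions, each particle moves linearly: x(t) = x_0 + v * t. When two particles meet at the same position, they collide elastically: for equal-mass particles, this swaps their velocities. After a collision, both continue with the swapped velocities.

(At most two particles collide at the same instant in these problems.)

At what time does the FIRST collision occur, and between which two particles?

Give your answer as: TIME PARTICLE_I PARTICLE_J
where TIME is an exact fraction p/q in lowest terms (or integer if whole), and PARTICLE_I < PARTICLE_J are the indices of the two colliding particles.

Answer: 3/2 0 1

Derivation:
Pair (0,1): pos 1,4 vel 2,0 -> gap=3, closing at 2/unit, collide at t=3/2
Pair (1,2): pos 4,14 vel 0,-3 -> gap=10, closing at 3/unit, collide at t=10/3
Earliest collision: t=3/2 between 0 and 1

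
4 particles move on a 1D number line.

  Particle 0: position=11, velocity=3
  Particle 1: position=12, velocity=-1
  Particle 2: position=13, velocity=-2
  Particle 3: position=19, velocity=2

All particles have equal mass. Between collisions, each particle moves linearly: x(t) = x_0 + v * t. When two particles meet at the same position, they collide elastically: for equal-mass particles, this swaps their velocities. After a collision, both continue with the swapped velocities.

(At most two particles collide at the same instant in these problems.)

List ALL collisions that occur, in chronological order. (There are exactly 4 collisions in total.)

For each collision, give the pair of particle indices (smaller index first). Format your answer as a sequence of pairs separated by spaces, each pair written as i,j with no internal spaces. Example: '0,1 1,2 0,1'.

Answer: 0,1 1,2 0,1 2,3

Derivation:
Collision at t=1/4: particles 0 and 1 swap velocities; positions: p0=47/4 p1=47/4 p2=25/2 p3=39/2; velocities now: v0=-1 v1=3 v2=-2 v3=2
Collision at t=2/5: particles 1 and 2 swap velocities; positions: p0=58/5 p1=61/5 p2=61/5 p3=99/5; velocities now: v0=-1 v1=-2 v2=3 v3=2
Collision at t=1: particles 0 and 1 swap velocities; positions: p0=11 p1=11 p2=14 p3=21; velocities now: v0=-2 v1=-1 v2=3 v3=2
Collision at t=8: particles 2 and 3 swap velocities; positions: p0=-3 p1=4 p2=35 p3=35; velocities now: v0=-2 v1=-1 v2=2 v3=3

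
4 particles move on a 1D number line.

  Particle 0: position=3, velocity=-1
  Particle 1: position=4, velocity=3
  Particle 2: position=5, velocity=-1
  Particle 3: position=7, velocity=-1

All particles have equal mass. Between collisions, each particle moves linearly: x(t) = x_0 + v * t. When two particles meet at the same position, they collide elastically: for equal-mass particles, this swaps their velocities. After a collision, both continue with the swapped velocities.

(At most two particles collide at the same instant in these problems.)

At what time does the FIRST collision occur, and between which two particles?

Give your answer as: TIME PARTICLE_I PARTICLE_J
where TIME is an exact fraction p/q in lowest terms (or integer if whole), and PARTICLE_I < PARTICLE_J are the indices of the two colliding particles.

Pair (0,1): pos 3,4 vel -1,3 -> not approaching (rel speed -4 <= 0)
Pair (1,2): pos 4,5 vel 3,-1 -> gap=1, closing at 4/unit, collide at t=1/4
Pair (2,3): pos 5,7 vel -1,-1 -> not approaching (rel speed 0 <= 0)
Earliest collision: t=1/4 between 1 and 2

Answer: 1/4 1 2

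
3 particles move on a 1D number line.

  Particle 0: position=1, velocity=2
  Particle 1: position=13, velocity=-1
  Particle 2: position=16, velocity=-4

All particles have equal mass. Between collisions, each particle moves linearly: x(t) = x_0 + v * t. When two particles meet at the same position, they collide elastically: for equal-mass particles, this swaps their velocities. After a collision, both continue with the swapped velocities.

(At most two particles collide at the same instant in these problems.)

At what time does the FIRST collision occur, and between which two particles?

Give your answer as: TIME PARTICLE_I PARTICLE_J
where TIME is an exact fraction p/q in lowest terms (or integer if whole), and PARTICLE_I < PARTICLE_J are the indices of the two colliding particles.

Pair (0,1): pos 1,13 vel 2,-1 -> gap=12, closing at 3/unit, collide at t=4
Pair (1,2): pos 13,16 vel -1,-4 -> gap=3, closing at 3/unit, collide at t=1
Earliest collision: t=1 between 1 and 2

Answer: 1 1 2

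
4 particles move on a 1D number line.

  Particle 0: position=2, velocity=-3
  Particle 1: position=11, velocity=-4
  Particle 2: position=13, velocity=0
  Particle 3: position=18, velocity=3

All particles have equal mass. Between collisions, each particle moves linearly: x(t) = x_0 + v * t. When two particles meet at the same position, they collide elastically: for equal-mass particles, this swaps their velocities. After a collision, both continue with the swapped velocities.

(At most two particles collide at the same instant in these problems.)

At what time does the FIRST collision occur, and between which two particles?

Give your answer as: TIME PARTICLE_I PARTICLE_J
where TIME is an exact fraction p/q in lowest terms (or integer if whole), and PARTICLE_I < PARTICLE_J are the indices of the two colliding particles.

Pair (0,1): pos 2,11 vel -3,-4 -> gap=9, closing at 1/unit, collide at t=9
Pair (1,2): pos 11,13 vel -4,0 -> not approaching (rel speed -4 <= 0)
Pair (2,3): pos 13,18 vel 0,3 -> not approaching (rel speed -3 <= 0)
Earliest collision: t=9 between 0 and 1

Answer: 9 0 1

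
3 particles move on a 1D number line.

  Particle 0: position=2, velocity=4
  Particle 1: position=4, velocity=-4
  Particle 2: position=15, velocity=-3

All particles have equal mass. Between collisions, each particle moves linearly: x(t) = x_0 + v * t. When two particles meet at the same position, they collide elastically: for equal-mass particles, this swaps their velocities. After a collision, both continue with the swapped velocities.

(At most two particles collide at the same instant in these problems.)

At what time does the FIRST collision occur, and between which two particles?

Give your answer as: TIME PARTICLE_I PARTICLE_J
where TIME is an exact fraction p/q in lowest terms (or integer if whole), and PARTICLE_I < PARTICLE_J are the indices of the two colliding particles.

Answer: 1/4 0 1

Derivation:
Pair (0,1): pos 2,4 vel 4,-4 -> gap=2, closing at 8/unit, collide at t=1/4
Pair (1,2): pos 4,15 vel -4,-3 -> not approaching (rel speed -1 <= 0)
Earliest collision: t=1/4 between 0 and 1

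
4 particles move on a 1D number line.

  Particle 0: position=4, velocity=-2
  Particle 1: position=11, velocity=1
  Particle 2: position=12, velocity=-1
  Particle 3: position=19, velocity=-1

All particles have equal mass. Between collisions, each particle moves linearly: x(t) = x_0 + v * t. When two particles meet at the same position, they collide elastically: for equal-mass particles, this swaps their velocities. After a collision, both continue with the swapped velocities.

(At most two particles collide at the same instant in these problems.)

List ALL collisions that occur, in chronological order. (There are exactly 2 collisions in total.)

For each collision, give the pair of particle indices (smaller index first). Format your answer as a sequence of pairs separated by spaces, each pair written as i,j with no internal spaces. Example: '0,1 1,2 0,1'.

Answer: 1,2 2,3

Derivation:
Collision at t=1/2: particles 1 and 2 swap velocities; positions: p0=3 p1=23/2 p2=23/2 p3=37/2; velocities now: v0=-2 v1=-1 v2=1 v3=-1
Collision at t=4: particles 2 and 3 swap velocities; positions: p0=-4 p1=8 p2=15 p3=15; velocities now: v0=-2 v1=-1 v2=-1 v3=1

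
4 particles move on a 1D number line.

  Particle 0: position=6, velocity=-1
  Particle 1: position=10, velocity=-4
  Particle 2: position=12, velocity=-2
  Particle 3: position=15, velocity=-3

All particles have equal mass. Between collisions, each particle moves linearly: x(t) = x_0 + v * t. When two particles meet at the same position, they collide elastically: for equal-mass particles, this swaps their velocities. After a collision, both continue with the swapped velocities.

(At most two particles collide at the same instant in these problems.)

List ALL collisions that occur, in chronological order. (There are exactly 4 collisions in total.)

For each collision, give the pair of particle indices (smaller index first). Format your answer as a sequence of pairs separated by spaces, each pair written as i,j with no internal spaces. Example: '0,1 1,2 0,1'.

Answer: 0,1 2,3 1,2 2,3

Derivation:
Collision at t=4/3: particles 0 and 1 swap velocities; positions: p0=14/3 p1=14/3 p2=28/3 p3=11; velocities now: v0=-4 v1=-1 v2=-2 v3=-3
Collision at t=3: particles 2 and 3 swap velocities; positions: p0=-2 p1=3 p2=6 p3=6; velocities now: v0=-4 v1=-1 v2=-3 v3=-2
Collision at t=9/2: particles 1 and 2 swap velocities; positions: p0=-8 p1=3/2 p2=3/2 p3=3; velocities now: v0=-4 v1=-3 v2=-1 v3=-2
Collision at t=6: particles 2 and 3 swap velocities; positions: p0=-14 p1=-3 p2=0 p3=0; velocities now: v0=-4 v1=-3 v2=-2 v3=-1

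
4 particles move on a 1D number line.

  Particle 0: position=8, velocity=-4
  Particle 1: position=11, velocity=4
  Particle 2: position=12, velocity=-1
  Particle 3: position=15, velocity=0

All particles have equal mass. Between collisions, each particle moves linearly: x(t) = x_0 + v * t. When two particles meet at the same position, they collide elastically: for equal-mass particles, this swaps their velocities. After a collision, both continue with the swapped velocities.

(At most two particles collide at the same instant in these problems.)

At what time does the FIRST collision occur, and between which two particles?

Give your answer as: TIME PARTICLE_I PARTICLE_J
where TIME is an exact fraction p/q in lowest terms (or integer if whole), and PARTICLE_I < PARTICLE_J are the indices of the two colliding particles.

Pair (0,1): pos 8,11 vel -4,4 -> not approaching (rel speed -8 <= 0)
Pair (1,2): pos 11,12 vel 4,-1 -> gap=1, closing at 5/unit, collide at t=1/5
Pair (2,3): pos 12,15 vel -1,0 -> not approaching (rel speed -1 <= 0)
Earliest collision: t=1/5 between 1 and 2

Answer: 1/5 1 2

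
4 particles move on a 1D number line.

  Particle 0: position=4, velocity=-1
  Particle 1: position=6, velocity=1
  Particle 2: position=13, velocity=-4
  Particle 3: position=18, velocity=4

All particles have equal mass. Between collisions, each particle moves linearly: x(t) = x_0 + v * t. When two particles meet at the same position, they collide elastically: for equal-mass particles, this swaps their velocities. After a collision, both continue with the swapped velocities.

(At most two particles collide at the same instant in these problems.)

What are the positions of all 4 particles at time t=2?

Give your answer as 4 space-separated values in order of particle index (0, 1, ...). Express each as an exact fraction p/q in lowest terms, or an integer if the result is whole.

Answer: 2 5 8 26

Derivation:
Collision at t=7/5: particles 1 and 2 swap velocities; positions: p0=13/5 p1=37/5 p2=37/5 p3=118/5; velocities now: v0=-1 v1=-4 v2=1 v3=4
Advance to t=2 (no further collisions before then); velocities: v0=-1 v1=-4 v2=1 v3=4; positions = 2 5 8 26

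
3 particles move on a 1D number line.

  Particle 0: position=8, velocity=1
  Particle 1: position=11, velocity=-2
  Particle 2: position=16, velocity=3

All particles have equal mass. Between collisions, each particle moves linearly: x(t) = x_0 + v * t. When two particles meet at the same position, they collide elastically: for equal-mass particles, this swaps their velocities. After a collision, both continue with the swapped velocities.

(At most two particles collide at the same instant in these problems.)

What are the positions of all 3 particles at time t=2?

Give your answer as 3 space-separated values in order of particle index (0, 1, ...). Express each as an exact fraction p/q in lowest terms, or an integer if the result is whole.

Answer: 7 10 22

Derivation:
Collision at t=1: particles 0 and 1 swap velocities; positions: p0=9 p1=9 p2=19; velocities now: v0=-2 v1=1 v2=3
Advance to t=2 (no further collisions before then); velocities: v0=-2 v1=1 v2=3; positions = 7 10 22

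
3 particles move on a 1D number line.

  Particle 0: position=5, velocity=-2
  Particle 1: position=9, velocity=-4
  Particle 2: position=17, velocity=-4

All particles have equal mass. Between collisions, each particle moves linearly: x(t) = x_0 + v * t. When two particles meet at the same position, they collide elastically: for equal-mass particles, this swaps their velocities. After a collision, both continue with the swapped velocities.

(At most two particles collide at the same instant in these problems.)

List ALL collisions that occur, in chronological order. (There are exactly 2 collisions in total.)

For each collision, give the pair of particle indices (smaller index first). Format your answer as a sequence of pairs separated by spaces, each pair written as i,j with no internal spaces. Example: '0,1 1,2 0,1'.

Answer: 0,1 1,2

Derivation:
Collision at t=2: particles 0 and 1 swap velocities; positions: p0=1 p1=1 p2=9; velocities now: v0=-4 v1=-2 v2=-4
Collision at t=6: particles 1 and 2 swap velocities; positions: p0=-15 p1=-7 p2=-7; velocities now: v0=-4 v1=-4 v2=-2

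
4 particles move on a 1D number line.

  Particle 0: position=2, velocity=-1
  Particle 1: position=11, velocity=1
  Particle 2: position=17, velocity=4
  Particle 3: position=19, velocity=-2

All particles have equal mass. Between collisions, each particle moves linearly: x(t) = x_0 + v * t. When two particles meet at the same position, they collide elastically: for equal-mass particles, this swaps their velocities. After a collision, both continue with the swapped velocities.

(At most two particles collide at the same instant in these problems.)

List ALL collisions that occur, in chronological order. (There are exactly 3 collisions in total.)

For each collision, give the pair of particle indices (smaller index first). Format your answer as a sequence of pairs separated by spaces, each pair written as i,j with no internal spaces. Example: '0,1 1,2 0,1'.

Answer: 2,3 1,2 0,1

Derivation:
Collision at t=1/3: particles 2 and 3 swap velocities; positions: p0=5/3 p1=34/3 p2=55/3 p3=55/3; velocities now: v0=-1 v1=1 v2=-2 v3=4
Collision at t=8/3: particles 1 and 2 swap velocities; positions: p0=-2/3 p1=41/3 p2=41/3 p3=83/3; velocities now: v0=-1 v1=-2 v2=1 v3=4
Collision at t=17: particles 0 and 1 swap velocities; positions: p0=-15 p1=-15 p2=28 p3=85; velocities now: v0=-2 v1=-1 v2=1 v3=4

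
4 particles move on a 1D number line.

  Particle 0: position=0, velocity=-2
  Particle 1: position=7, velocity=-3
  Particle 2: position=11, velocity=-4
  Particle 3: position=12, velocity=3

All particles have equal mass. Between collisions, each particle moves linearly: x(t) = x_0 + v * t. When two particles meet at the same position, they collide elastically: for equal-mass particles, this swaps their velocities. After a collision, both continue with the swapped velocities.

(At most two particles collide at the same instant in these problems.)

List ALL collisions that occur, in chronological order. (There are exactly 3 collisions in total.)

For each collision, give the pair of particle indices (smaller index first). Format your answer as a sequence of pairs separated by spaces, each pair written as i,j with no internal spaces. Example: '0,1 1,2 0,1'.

Answer: 1,2 0,1 1,2

Derivation:
Collision at t=4: particles 1 and 2 swap velocities; positions: p0=-8 p1=-5 p2=-5 p3=24; velocities now: v0=-2 v1=-4 v2=-3 v3=3
Collision at t=11/2: particles 0 and 1 swap velocities; positions: p0=-11 p1=-11 p2=-19/2 p3=57/2; velocities now: v0=-4 v1=-2 v2=-3 v3=3
Collision at t=7: particles 1 and 2 swap velocities; positions: p0=-17 p1=-14 p2=-14 p3=33; velocities now: v0=-4 v1=-3 v2=-2 v3=3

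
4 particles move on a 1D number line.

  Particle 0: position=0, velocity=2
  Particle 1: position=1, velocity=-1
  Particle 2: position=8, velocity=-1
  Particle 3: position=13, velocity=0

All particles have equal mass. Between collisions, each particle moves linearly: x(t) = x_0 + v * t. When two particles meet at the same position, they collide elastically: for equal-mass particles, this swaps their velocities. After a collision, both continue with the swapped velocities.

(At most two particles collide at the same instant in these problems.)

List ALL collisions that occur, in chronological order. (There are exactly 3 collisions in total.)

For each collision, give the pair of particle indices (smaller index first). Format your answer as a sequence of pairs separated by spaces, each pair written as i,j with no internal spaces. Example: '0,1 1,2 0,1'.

Collision at t=1/3: particles 0 and 1 swap velocities; positions: p0=2/3 p1=2/3 p2=23/3 p3=13; velocities now: v0=-1 v1=2 v2=-1 v3=0
Collision at t=8/3: particles 1 and 2 swap velocities; positions: p0=-5/3 p1=16/3 p2=16/3 p3=13; velocities now: v0=-1 v1=-1 v2=2 v3=0
Collision at t=13/2: particles 2 and 3 swap velocities; positions: p0=-11/2 p1=3/2 p2=13 p3=13; velocities now: v0=-1 v1=-1 v2=0 v3=2

Answer: 0,1 1,2 2,3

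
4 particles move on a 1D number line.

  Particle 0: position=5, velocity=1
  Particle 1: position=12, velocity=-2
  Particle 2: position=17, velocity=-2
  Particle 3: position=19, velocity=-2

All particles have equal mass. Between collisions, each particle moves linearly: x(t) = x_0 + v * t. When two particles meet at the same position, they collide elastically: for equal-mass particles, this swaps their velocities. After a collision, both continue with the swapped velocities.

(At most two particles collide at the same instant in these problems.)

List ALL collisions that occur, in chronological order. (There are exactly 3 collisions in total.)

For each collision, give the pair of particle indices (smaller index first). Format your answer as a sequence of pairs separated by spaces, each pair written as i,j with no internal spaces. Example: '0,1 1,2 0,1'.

Answer: 0,1 1,2 2,3

Derivation:
Collision at t=7/3: particles 0 and 1 swap velocities; positions: p0=22/3 p1=22/3 p2=37/3 p3=43/3; velocities now: v0=-2 v1=1 v2=-2 v3=-2
Collision at t=4: particles 1 and 2 swap velocities; positions: p0=4 p1=9 p2=9 p3=11; velocities now: v0=-2 v1=-2 v2=1 v3=-2
Collision at t=14/3: particles 2 and 3 swap velocities; positions: p0=8/3 p1=23/3 p2=29/3 p3=29/3; velocities now: v0=-2 v1=-2 v2=-2 v3=1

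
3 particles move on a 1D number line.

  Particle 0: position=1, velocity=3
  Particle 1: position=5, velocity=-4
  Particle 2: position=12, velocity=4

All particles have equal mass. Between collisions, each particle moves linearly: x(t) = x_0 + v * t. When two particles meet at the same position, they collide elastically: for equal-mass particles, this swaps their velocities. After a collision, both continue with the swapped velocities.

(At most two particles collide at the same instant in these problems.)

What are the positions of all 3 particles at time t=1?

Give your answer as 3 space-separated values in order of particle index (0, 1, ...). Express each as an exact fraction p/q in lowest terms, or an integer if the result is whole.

Collision at t=4/7: particles 0 and 1 swap velocities; positions: p0=19/7 p1=19/7 p2=100/7; velocities now: v0=-4 v1=3 v2=4
Advance to t=1 (no further collisions before then); velocities: v0=-4 v1=3 v2=4; positions = 1 4 16

Answer: 1 4 16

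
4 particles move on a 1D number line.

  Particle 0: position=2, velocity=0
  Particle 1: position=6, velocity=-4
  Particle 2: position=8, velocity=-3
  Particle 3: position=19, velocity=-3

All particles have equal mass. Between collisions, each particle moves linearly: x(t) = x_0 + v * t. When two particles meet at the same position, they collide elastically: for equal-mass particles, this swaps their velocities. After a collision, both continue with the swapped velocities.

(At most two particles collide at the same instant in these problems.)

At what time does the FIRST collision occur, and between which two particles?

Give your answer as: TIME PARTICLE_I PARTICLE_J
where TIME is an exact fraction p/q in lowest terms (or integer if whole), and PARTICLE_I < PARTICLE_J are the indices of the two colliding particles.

Answer: 1 0 1

Derivation:
Pair (0,1): pos 2,6 vel 0,-4 -> gap=4, closing at 4/unit, collide at t=1
Pair (1,2): pos 6,8 vel -4,-3 -> not approaching (rel speed -1 <= 0)
Pair (2,3): pos 8,19 vel -3,-3 -> not approaching (rel speed 0 <= 0)
Earliest collision: t=1 between 0 and 1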